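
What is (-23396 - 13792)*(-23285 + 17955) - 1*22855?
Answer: 198189185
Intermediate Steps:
(-23396 - 13792)*(-23285 + 17955) - 1*22855 = -37188*(-5330) - 22855 = 198212040 - 22855 = 198189185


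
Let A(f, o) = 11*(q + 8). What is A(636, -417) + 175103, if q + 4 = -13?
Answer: 175004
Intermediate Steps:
q = -17 (q = -4 - 13 = -17)
A(f, o) = -99 (A(f, o) = 11*(-17 + 8) = 11*(-9) = -99)
A(636, -417) + 175103 = -99 + 175103 = 175004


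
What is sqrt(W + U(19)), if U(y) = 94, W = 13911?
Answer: sqrt(14005) ≈ 118.34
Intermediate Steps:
sqrt(W + U(19)) = sqrt(13911 + 94) = sqrt(14005)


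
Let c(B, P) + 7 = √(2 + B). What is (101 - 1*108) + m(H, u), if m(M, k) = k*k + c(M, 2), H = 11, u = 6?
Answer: 22 + √13 ≈ 25.606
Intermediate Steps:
c(B, P) = -7 + √(2 + B)
m(M, k) = -7 + k² + √(2 + M) (m(M, k) = k*k + (-7 + √(2 + M)) = k² + (-7 + √(2 + M)) = -7 + k² + √(2 + M))
(101 - 1*108) + m(H, u) = (101 - 1*108) + (-7 + 6² + √(2 + 11)) = (101 - 108) + (-7 + 36 + √13) = -7 + (29 + √13) = 22 + √13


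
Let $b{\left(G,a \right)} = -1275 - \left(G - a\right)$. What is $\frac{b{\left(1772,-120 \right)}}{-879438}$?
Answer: $\frac{3167}{879438} \approx 0.0036012$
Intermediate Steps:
$b{\left(G,a \right)} = -1275 + a - G$
$\frac{b{\left(1772,-120 \right)}}{-879438} = \frac{-1275 - 120 - 1772}{-879438} = \left(-1275 - 120 - 1772\right) \left(- \frac{1}{879438}\right) = \left(-3167\right) \left(- \frac{1}{879438}\right) = \frac{3167}{879438}$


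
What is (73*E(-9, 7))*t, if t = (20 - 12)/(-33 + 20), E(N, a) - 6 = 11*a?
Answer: -48472/13 ≈ -3728.6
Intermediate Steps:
E(N, a) = 6 + 11*a
t = -8/13 (t = 8/(-13) = 8*(-1/13) = -8/13 ≈ -0.61539)
(73*E(-9, 7))*t = (73*(6 + 11*7))*(-8/13) = (73*(6 + 77))*(-8/13) = (73*83)*(-8/13) = 6059*(-8/13) = -48472/13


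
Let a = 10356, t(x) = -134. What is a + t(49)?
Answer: 10222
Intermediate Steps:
a + t(49) = 10356 - 134 = 10222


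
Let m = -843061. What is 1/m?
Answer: -1/843061 ≈ -1.1862e-6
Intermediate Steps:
1/m = 1/(-843061) = -1/843061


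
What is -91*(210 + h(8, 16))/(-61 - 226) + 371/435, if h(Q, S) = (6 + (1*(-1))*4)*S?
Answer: 1383721/17835 ≈ 77.585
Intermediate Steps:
h(Q, S) = 2*S (h(Q, S) = (6 - 1*4)*S = (6 - 4)*S = 2*S)
-91*(210 + h(8, 16))/(-61 - 226) + 371/435 = -91*(210 + 2*16)/(-61 - 226) + 371/435 = -91/((-287/(210 + 32))) + 371*(1/435) = -91/((-287/242)) + 371/435 = -91/((-287*1/242)) + 371/435 = -91/(-287/242) + 371/435 = -91*(-242/287) + 371/435 = 3146/41 + 371/435 = 1383721/17835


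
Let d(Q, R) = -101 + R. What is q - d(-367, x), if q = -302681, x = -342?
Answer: -302238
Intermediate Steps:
q - d(-367, x) = -302681 - (-101 - 342) = -302681 - 1*(-443) = -302681 + 443 = -302238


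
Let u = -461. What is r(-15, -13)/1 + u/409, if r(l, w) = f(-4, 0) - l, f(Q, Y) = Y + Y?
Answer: 5674/409 ≈ 13.873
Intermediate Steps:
f(Q, Y) = 2*Y
r(l, w) = -l (r(l, w) = 2*0 - l = 0 - l = -l)
r(-15, -13)/1 + u/409 = -1*(-15)/1 - 461/409 = 15*1 - 461*1/409 = 15 - 461/409 = 5674/409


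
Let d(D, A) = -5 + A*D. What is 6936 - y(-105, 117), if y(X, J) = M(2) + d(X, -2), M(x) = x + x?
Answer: 6727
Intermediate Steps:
M(x) = 2*x
y(X, J) = -1 - 2*X (y(X, J) = 2*2 + (-5 - 2*X) = 4 + (-5 - 2*X) = -1 - 2*X)
6936 - y(-105, 117) = 6936 - (-1 - 2*(-105)) = 6936 - (-1 + 210) = 6936 - 1*209 = 6936 - 209 = 6727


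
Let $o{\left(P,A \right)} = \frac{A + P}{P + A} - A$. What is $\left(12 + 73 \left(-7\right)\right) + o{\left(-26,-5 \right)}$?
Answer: $-493$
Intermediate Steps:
$o{\left(P,A \right)} = 1 - A$ ($o{\left(P,A \right)} = \frac{A + P}{A + P} - A = 1 - A$)
$\left(12 + 73 \left(-7\right)\right) + o{\left(-26,-5 \right)} = \left(12 + 73 \left(-7\right)\right) + \left(1 - -5\right) = \left(12 - 511\right) + \left(1 + 5\right) = -499 + 6 = -493$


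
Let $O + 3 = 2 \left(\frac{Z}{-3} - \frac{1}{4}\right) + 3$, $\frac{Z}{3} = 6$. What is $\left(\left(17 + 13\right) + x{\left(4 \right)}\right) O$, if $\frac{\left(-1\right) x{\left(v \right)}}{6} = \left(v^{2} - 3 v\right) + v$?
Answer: $225$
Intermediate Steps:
$Z = 18$ ($Z = 3 \cdot 6 = 18$)
$x{\left(v \right)} = - 6 v^{2} + 12 v$ ($x{\left(v \right)} = - 6 \left(\left(v^{2} - 3 v\right) + v\right) = - 6 \left(v^{2} - 2 v\right) = - 6 v^{2} + 12 v$)
$O = - \frac{25}{2}$ ($O = -3 + \left(2 \left(\frac{18}{-3} - \frac{1}{4}\right) + 3\right) = -3 + \left(2 \left(18 \left(- \frac{1}{3}\right) - \frac{1}{4}\right) + 3\right) = -3 + \left(2 \left(-6 - \frac{1}{4}\right) + 3\right) = -3 + \left(2 \left(- \frac{25}{4}\right) + 3\right) = -3 + \left(- \frac{25}{2} + 3\right) = -3 - \frac{19}{2} = - \frac{25}{2} \approx -12.5$)
$\left(\left(17 + 13\right) + x{\left(4 \right)}\right) O = \left(\left(17 + 13\right) + 6 \cdot 4 \left(2 - 4\right)\right) \left(- \frac{25}{2}\right) = \left(30 + 6 \cdot 4 \left(2 - 4\right)\right) \left(- \frac{25}{2}\right) = \left(30 + 6 \cdot 4 \left(-2\right)\right) \left(- \frac{25}{2}\right) = \left(30 - 48\right) \left(- \frac{25}{2}\right) = \left(-18\right) \left(- \frac{25}{2}\right) = 225$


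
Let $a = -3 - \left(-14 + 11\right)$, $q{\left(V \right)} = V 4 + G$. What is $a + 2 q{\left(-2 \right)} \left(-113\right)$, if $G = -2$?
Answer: $2260$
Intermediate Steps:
$q{\left(V \right)} = -2 + 4 V$ ($q{\left(V \right)} = V 4 - 2 = 4 V - 2 = -2 + 4 V$)
$a = 0$ ($a = -3 - -3 = -3 + 3 = 0$)
$a + 2 q{\left(-2 \right)} \left(-113\right) = 0 + 2 \left(-2 + 4 \left(-2\right)\right) \left(-113\right) = 0 + 2 \left(-2 - 8\right) \left(-113\right) = 0 + 2 \left(-10\right) \left(-113\right) = 0 - -2260 = 0 + 2260 = 2260$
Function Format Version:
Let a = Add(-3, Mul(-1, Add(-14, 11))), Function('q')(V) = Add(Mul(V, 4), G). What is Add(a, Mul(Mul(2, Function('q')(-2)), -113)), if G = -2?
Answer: 2260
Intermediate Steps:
Function('q')(V) = Add(-2, Mul(4, V)) (Function('q')(V) = Add(Mul(V, 4), -2) = Add(Mul(4, V), -2) = Add(-2, Mul(4, V)))
a = 0 (a = Add(-3, Mul(-1, -3)) = Add(-3, 3) = 0)
Add(a, Mul(Mul(2, Function('q')(-2)), -113)) = Add(0, Mul(Mul(2, Add(-2, Mul(4, -2))), -113)) = Add(0, Mul(Mul(2, Add(-2, -8)), -113)) = Add(0, Mul(Mul(2, -10), -113)) = Add(0, Mul(-20, -113)) = Add(0, 2260) = 2260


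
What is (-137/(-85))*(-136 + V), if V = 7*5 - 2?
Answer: -14111/85 ≈ -166.01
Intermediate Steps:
V = 33 (V = 35 - 2 = 33)
(-137/(-85))*(-136 + V) = (-137/(-85))*(-136 + 33) = -137*(-1/85)*(-103) = (137/85)*(-103) = -14111/85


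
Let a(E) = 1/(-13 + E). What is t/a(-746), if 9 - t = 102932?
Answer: 78118557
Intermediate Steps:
t = -102923 (t = 9 - 1*102932 = 9 - 102932 = -102923)
t/a(-746) = -102923/(1/(-13 - 746)) = -102923/(1/(-759)) = -102923/(-1/759) = -102923*(-759) = 78118557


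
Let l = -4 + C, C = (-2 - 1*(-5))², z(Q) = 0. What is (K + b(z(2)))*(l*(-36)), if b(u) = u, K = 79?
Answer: -14220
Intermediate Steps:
C = 9 (C = (-2 + 5)² = 3² = 9)
l = 5 (l = -4 + 9 = 5)
(K + b(z(2)))*(l*(-36)) = (79 + 0)*(5*(-36)) = 79*(-180) = -14220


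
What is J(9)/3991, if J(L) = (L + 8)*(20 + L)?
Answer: 493/3991 ≈ 0.12353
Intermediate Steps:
J(L) = (8 + L)*(20 + L)
J(9)/3991 = (160 + 9² + 28*9)/3991 = (160 + 81 + 252)*(1/3991) = 493*(1/3991) = 493/3991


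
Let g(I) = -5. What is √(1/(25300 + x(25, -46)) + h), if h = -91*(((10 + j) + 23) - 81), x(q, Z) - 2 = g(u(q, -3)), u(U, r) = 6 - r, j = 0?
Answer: √2795250122209/25297 ≈ 66.091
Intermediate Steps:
x(q, Z) = -3 (x(q, Z) = 2 - 5 = -3)
h = 4368 (h = -91*(((10 + 0) + 23) - 81) = -91*((10 + 23) - 81) = -91*(33 - 81) = -91*(-48) = 4368)
√(1/(25300 + x(25, -46)) + h) = √(1/(25300 - 3) + 4368) = √(1/25297 + 4368) = √(110497297/25297) = √2795250122209/25297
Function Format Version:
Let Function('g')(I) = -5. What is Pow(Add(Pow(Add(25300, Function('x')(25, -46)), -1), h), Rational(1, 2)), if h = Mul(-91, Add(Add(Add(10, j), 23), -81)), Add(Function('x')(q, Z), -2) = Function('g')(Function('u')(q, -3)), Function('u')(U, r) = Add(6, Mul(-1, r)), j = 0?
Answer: Mul(Rational(1, 25297), Pow(2795250122209, Rational(1, 2))) ≈ 66.091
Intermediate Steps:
Function('x')(q, Z) = -3 (Function('x')(q, Z) = Add(2, -5) = -3)
h = 4368 (h = Mul(-91, Add(Add(Add(10, 0), 23), -81)) = Mul(-91, Add(Add(10, 23), -81)) = Mul(-91, Add(33, -81)) = Mul(-91, -48) = 4368)
Pow(Add(Pow(Add(25300, Function('x')(25, -46)), -1), h), Rational(1, 2)) = Pow(Add(Pow(Add(25300, -3), -1), 4368), Rational(1, 2)) = Pow(Add(Pow(25297, -1), 4368), Rational(1, 2)) = Pow(Add(Rational(1, 25297), 4368), Rational(1, 2)) = Pow(Rational(110497297, 25297), Rational(1, 2)) = Mul(Rational(1, 25297), Pow(2795250122209, Rational(1, 2)))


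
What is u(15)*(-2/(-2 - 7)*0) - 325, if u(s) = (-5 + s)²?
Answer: -325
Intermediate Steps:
u(15)*(-2/(-2 - 7)*0) - 325 = (-5 + 15)²*(-2/(-2 - 7)*0) - 325 = 10²*(-2/(-9)*0) - 325 = 100*(-2*(-⅑)*0) - 325 = 100*((2/9)*0) - 325 = 100*0 - 325 = 0 - 325 = -325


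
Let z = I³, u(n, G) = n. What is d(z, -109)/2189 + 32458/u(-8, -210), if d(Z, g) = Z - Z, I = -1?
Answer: -16229/4 ≈ -4057.3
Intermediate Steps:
z = -1 (z = (-1)³ = -1)
d(Z, g) = 0
d(z, -109)/2189 + 32458/u(-8, -210) = 0/2189 + 32458/(-8) = 0*(1/2189) + 32458*(-⅛) = 0 - 16229/4 = -16229/4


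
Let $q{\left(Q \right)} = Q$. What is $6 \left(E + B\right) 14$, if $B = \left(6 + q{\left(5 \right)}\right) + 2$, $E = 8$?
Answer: $1764$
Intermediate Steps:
$B = 13$ ($B = \left(6 + 5\right) + 2 = 11 + 2 = 13$)
$6 \left(E + B\right) 14 = 6 \left(8 + 13\right) 14 = 6 \cdot 21 \cdot 14 = 126 \cdot 14 = 1764$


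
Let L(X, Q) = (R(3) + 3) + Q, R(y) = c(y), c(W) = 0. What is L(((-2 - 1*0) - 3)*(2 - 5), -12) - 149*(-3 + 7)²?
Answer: -2393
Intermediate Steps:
R(y) = 0
L(X, Q) = 3 + Q (L(X, Q) = (0 + 3) + Q = 3 + Q)
L(((-2 - 1*0) - 3)*(2 - 5), -12) - 149*(-3 + 7)² = (3 - 12) - 149*(-3 + 7)² = -9 - 149*4² = -9 - 149*16 = -9 - 2384 = -2393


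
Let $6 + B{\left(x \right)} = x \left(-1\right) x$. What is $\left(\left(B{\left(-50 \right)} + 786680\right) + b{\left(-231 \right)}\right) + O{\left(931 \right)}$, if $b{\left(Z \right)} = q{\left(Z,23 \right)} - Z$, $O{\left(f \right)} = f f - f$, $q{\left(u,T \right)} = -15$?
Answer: $1650220$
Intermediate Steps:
$B{\left(x \right)} = -6 - x^{2}$ ($B{\left(x \right)} = -6 + x \left(-1\right) x = -6 + - x x = -6 - x^{2}$)
$O{\left(f \right)} = f^{2} - f$
$b{\left(Z \right)} = -15 - Z$
$\left(\left(B{\left(-50 \right)} + 786680\right) + b{\left(-231 \right)}\right) + O{\left(931 \right)} = \left(\left(\left(-6 - \left(-50\right)^{2}\right) + 786680\right) - -216\right) + 931 \left(-1 + 931\right) = \left(\left(\left(-6 - 2500\right) + 786680\right) + \left(-15 + 231\right)\right) + 931 \cdot 930 = \left(\left(\left(-6 - 2500\right) + 786680\right) + 216\right) + 865830 = \left(\left(-2506 + 786680\right) + 216\right) + 865830 = \left(784174 + 216\right) + 865830 = 784390 + 865830 = 1650220$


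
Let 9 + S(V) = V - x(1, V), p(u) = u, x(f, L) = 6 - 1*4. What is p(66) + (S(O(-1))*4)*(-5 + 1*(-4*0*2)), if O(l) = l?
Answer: 306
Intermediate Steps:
x(f, L) = 2 (x(f, L) = 6 - 4 = 2)
S(V) = -11 + V (S(V) = -9 + (V - 1*2) = -9 + (V - 2) = -9 + (-2 + V) = -11 + V)
p(66) + (S(O(-1))*4)*(-5 + 1*(-4*0*2)) = 66 + ((-11 - 1)*4)*(-5 + 1*(-4*0*2)) = 66 + (-12*4)*(-5 + 1*(0*2)) = 66 - 48*(-5 + 1*0) = 66 - 48*(-5 + 0) = 66 - 48*(-5) = 66 + 240 = 306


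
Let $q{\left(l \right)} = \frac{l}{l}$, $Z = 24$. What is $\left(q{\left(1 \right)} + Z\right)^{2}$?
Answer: $625$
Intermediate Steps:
$q{\left(l \right)} = 1$
$\left(q{\left(1 \right)} + Z\right)^{2} = \left(1 + 24\right)^{2} = 25^{2} = 625$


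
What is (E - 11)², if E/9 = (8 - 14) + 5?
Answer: 400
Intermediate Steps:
E = -9 (E = 9*((8 - 14) + 5) = 9*(-6 + 5) = 9*(-1) = -9)
(E - 11)² = (-9 - 11)² = (-20)² = 400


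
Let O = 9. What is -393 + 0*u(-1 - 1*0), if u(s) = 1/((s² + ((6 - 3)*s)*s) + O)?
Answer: -393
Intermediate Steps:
u(s) = 1/(9 + 4*s²) (u(s) = 1/((s² + ((6 - 3)*s)*s) + 9) = 1/((s² + (3*s)*s) + 9) = 1/((s² + 3*s²) + 9) = 1/(4*s² + 9) = 1/(9 + 4*s²))
-393 + 0*u(-1 - 1*0) = -393 + 0/(9 + 4*(-1 - 1*0)²) = -393 + 0/(9 + 4*(-1 + 0)²) = -393 + 0/(9 + 4*(-1)²) = -393 + 0/(9 + 4*1) = -393 + 0/(9 + 4) = -393 + 0/13 = -393 + 0*(1/13) = -393 + 0 = -393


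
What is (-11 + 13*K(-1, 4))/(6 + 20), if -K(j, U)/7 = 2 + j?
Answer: -51/13 ≈ -3.9231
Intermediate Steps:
K(j, U) = -14 - 7*j (K(j, U) = -7*(2 + j) = -14 - 7*j)
(-11 + 13*K(-1, 4))/(6 + 20) = (-11 + 13*(-14 - 7*(-1)))/(6 + 20) = (-11 + 13*(-14 + 7))/26 = (-11 + 13*(-7))/26 = (-11 - 91)/26 = (1/26)*(-102) = -51/13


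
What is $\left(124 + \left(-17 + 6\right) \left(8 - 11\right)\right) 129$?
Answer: $20253$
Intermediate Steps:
$\left(124 + \left(-17 + 6\right) \left(8 - 11\right)\right) 129 = \left(124 - -33\right) 129 = \left(124 + 33\right) 129 = 157 \cdot 129 = 20253$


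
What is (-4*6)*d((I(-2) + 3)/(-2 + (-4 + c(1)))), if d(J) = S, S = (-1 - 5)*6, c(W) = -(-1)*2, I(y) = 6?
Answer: 864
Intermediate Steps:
c(W) = 2 (c(W) = -1*(-2) = 2)
S = -36 (S = -6*6 = -36)
d(J) = -36
(-4*6)*d((I(-2) + 3)/(-2 + (-4 + c(1)))) = -4*6*(-36) = -24*(-36) = 864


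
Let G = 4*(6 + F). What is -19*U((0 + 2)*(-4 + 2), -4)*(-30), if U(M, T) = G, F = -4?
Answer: 4560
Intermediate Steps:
G = 8 (G = 4*(6 - 4) = 4*2 = 8)
U(M, T) = 8
-19*U((0 + 2)*(-4 + 2), -4)*(-30) = -19*8*(-30) = -152*(-30) = 4560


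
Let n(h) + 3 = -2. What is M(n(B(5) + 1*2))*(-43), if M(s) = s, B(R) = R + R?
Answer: 215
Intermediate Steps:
B(R) = 2*R
n(h) = -5 (n(h) = -3 - 2 = -5)
M(n(B(5) + 1*2))*(-43) = -5*(-43) = 215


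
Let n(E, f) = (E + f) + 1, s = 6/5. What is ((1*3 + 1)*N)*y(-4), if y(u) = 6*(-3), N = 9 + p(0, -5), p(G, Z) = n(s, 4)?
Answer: -5472/5 ≈ -1094.4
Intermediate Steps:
s = 6/5 (s = 6*(1/5) = 6/5 ≈ 1.2000)
n(E, f) = 1 + E + f
p(G, Z) = 31/5 (p(G, Z) = 1 + 6/5 + 4 = 31/5)
N = 76/5 (N = 9 + 31/5 = 76/5 ≈ 15.200)
y(u) = -18
((1*3 + 1)*N)*y(-4) = ((1*3 + 1)*(76/5))*(-18) = ((3 + 1)*(76/5))*(-18) = (4*(76/5))*(-18) = (304/5)*(-18) = -5472/5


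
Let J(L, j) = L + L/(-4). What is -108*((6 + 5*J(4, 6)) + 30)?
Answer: -5508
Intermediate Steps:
J(L, j) = 3*L/4 (J(L, j) = L + L*(-¼) = L - L/4 = 3*L/4)
-108*((6 + 5*J(4, 6)) + 30) = -108*((6 + 5*((¾)*4)) + 30) = -108*((6 + 5*3) + 30) = -108*((6 + 15) + 30) = -108*(21 + 30) = -108*51 = -5508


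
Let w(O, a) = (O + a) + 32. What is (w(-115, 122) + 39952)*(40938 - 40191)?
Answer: 29873277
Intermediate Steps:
w(O, a) = 32 + O + a
(w(-115, 122) + 39952)*(40938 - 40191) = ((32 - 115 + 122) + 39952)*(40938 - 40191) = (39 + 39952)*747 = 39991*747 = 29873277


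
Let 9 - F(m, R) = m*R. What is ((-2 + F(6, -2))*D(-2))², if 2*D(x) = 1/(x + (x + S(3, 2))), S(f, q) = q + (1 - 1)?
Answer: 361/16 ≈ 22.563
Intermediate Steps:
S(f, q) = q (S(f, q) = q + 0 = q)
F(m, R) = 9 - R*m (F(m, R) = 9 - m*R = 9 - R*m)
D(x) = 1/(2*(2 + 2*x)) (D(x) = 1/(2*(x + (x + 2))) = 1/(2*(x + (2 + x))) = 1/(2*(2 + 2*x)))
((-2 + F(6, -2))*D(-2))² = ((-2 + (9 - 1*(-2)*6))*(1/(4*(1 - 2))))² = ((-2 + (9 + 12))*((¼)/(-1)))² = ((-2 + 21)*((¼)*(-1)))² = (19*(-¼))² = (-19/4)² = 361/16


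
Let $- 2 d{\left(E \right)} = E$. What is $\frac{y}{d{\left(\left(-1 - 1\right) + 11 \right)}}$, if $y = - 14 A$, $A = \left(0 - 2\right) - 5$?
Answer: $- \frac{196}{9} \approx -21.778$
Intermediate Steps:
$A = -7$ ($A = -2 - 5 = -7$)
$d{\left(E \right)} = - \frac{E}{2}$
$y = 98$ ($y = \left(-14\right) \left(-7\right) = 98$)
$\frac{y}{d{\left(\left(-1 - 1\right) + 11 \right)}} = \frac{98}{\left(- \frac{1}{2}\right) \left(\left(-1 - 1\right) + 11\right)} = \frac{98}{\left(- \frac{1}{2}\right) \left(-2 + 11\right)} = \frac{98}{\left(- \frac{1}{2}\right) 9} = \frac{98}{- \frac{9}{2}} = 98 \left(- \frac{2}{9}\right) = - \frac{196}{9}$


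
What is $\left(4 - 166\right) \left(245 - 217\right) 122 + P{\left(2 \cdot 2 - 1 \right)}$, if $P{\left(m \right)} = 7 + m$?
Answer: $-553382$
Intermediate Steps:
$\left(4 - 166\right) \left(245 - 217\right) 122 + P{\left(2 \cdot 2 - 1 \right)} = \left(4 - 166\right) \left(245 - 217\right) 122 + \left(7 + \left(2 \cdot 2 - 1\right)\right) = \left(-162\right) 28 \cdot 122 + \left(7 + \left(4 - 1\right)\right) = \left(-4536\right) 122 + \left(7 + 3\right) = -553392 + 10 = -553382$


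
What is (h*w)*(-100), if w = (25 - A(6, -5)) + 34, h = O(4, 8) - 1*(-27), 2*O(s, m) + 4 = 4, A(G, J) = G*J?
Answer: -240300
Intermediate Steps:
O(s, m) = 0 (O(s, m) = -2 + (½)*4 = -2 + 2 = 0)
h = 27 (h = 0 - 1*(-27) = 0 + 27 = 27)
w = 89 (w = (25 - 6*(-5)) + 34 = (25 - 1*(-30)) + 34 = (25 + 30) + 34 = 55 + 34 = 89)
(h*w)*(-100) = (27*89)*(-100) = 2403*(-100) = -240300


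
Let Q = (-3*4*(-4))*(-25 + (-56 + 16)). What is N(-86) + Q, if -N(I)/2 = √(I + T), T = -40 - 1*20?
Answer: -3120 - 2*I*√146 ≈ -3120.0 - 24.166*I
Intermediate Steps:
T = -60 (T = -40 - 20 = -60)
Q = -3120 (Q = (-12*(-4))*(-25 - 40) = 48*(-65) = -3120)
N(I) = -2*√(-60 + I) (N(I) = -2*√(I - 60) = -2*√(-60 + I))
N(-86) + Q = -2*√(-60 - 86) - 3120 = -2*I*√146 - 3120 = -3120 - 2*I*√146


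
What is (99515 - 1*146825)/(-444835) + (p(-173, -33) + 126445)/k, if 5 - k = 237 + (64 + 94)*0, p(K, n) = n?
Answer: -2811075305/5160086 ≈ -544.77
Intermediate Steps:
k = -232 (k = 5 - (237 + (64 + 94)*0) = 5 - (237 + 158*0) = 5 - (237 + 0) = 5 - 1*237 = 5 - 237 = -232)
(99515 - 1*146825)/(-444835) + (p(-173, -33) + 126445)/k = (99515 - 1*146825)/(-444835) + (-33 + 126445)/(-232) = (99515 - 146825)*(-1/444835) + 126412*(-1/232) = -47310*(-1/444835) - 31603/58 = 9462/88967 - 31603/58 = -2811075305/5160086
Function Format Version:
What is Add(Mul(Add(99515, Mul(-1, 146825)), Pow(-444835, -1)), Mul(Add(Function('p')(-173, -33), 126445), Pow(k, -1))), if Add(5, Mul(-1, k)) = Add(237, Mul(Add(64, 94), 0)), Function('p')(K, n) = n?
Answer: Rational(-2811075305, 5160086) ≈ -544.77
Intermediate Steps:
k = -232 (k = Add(5, Mul(-1, Add(237, Mul(Add(64, 94), 0)))) = Add(5, Mul(-1, Add(237, Mul(158, 0)))) = Add(5, Mul(-1, Add(237, 0))) = Add(5, Mul(-1, 237)) = Add(5, -237) = -232)
Add(Mul(Add(99515, Mul(-1, 146825)), Pow(-444835, -1)), Mul(Add(Function('p')(-173, -33), 126445), Pow(k, -1))) = Add(Mul(Add(99515, Mul(-1, 146825)), Pow(-444835, -1)), Mul(Add(-33, 126445), Pow(-232, -1))) = Add(Mul(Add(99515, -146825), Rational(-1, 444835)), Mul(126412, Rational(-1, 232))) = Add(Mul(-47310, Rational(-1, 444835)), Rational(-31603, 58)) = Add(Rational(9462, 88967), Rational(-31603, 58)) = Rational(-2811075305, 5160086)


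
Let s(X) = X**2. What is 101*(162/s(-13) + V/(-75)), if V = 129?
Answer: -324917/4225 ≈ -76.903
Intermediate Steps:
101*(162/s(-13) + V/(-75)) = 101*(162/((-13)**2) + 129/(-75)) = 101*(162/169 + 129*(-1/75)) = 101*(162*(1/169) - 43/25) = 101*(162/169 - 43/25) = 101*(-3217/4225) = -324917/4225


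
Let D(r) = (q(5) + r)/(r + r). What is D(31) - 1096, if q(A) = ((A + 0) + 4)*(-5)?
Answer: -33983/31 ≈ -1096.2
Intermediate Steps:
q(A) = -20 - 5*A (q(A) = (A + 4)*(-5) = (4 + A)*(-5) = -20 - 5*A)
D(r) = (-45 + r)/(2*r) (D(r) = ((-20 - 5*5) + r)/(r + r) = ((-20 - 25) + r)/((2*r)) = (-45 + r)*(1/(2*r)) = (-45 + r)/(2*r))
D(31) - 1096 = (1/2)*(-45 + 31)/31 - 1096 = (1/2)*(1/31)*(-14) - 1096 = -7/31 - 1096 = -33983/31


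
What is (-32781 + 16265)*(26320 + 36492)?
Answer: -1037402992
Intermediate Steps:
(-32781 + 16265)*(26320 + 36492) = -16516*62812 = -1037402992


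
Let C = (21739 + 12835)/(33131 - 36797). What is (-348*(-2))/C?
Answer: -1275768/17287 ≈ -73.799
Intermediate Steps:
C = -17287/1833 (C = 34574/(-3666) = 34574*(-1/3666) = -17287/1833 ≈ -9.4310)
(-348*(-2))/C = (-348*(-2))/(-17287/1833) = 696*(-1833/17287) = -1275768/17287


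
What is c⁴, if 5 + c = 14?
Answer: 6561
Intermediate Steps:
c = 9 (c = -5 + 14 = 9)
c⁴ = 9⁴ = 6561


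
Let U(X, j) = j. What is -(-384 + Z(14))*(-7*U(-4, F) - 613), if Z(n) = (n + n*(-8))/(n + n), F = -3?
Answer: -229400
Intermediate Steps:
Z(n) = -7/2 (Z(n) = (n - 8*n)/((2*n)) = (-7*n)*(1/(2*n)) = -7/2)
-(-384 + Z(14))*(-7*U(-4, F) - 613) = -(-384 - 7/2)*(-7*(-3) - 613) = -(-775)*(21 - 613)/2 = -(-775)*(-592)/2 = -1*229400 = -229400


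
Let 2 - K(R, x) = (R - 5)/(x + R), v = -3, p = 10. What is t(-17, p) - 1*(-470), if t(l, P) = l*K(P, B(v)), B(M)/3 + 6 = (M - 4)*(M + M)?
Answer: 51533/118 ≈ 436.72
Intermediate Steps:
B(M) = -18 + 6*M*(-4 + M) (B(M) = -18 + 3*((M - 4)*(M + M)) = -18 + 3*((-4 + M)*(2*M)) = -18 + 3*(2*M*(-4 + M)) = -18 + 6*M*(-4 + M))
K(R, x) = 2 - (-5 + R)/(R + x) (K(R, x) = 2 - (R - 5)/(x + R) = 2 - (-5 + R)/(R + x))
t(l, P) = l*(221 + P)/(108 + P) (t(l, P) = l*((5 + P + 2*(-18 - 24*(-3) + 6*(-3)²))/(P + (-18 - 24*(-3) + 6*(-3)²))) = l*((5 + P + 2*(-18 + 72 + 6*9))/(P + (-18 + 72 + 6*9))) = l*((5 + P + 2*(-18 + 72 + 54))/(P + (-18 + 72 + 54))) = l*((5 + P + 2*108)/(P + 108)) = l*((5 + P + 216)/(108 + P)) = l*((221 + P)/(108 + P)) = l*(221 + P)/(108 + P))
t(-17, p) - 1*(-470) = -17*(221 + 10)/(108 + 10) - 1*(-470) = -17*231/118 + 470 = -17*1/118*231 + 470 = -3927/118 + 470 = 51533/118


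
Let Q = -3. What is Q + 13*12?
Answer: 153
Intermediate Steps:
Q + 13*12 = -3 + 13*12 = -3 + 156 = 153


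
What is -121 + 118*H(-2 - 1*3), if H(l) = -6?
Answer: -829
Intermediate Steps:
-121 + 118*H(-2 - 1*3) = -121 + 118*(-6) = -121 - 708 = -829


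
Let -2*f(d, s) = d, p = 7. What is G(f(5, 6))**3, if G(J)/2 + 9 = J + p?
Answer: -729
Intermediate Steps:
f(d, s) = -d/2
G(J) = -4 + 2*J (G(J) = -18 + 2*(J + 7) = -18 + 2*(7 + J) = -18 + (14 + 2*J) = -4 + 2*J)
G(f(5, 6))**3 = (-4 + 2*(-1/2*5))**3 = (-4 + 2*(-5/2))**3 = (-4 - 5)**3 = (-9)**3 = -729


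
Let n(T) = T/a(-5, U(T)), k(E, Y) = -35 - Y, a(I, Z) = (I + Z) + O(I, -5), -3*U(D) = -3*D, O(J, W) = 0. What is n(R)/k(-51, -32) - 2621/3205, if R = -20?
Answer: -10427/9615 ≈ -1.0845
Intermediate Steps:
U(D) = D (U(D) = -(-1)*D = D)
a(I, Z) = I + Z (a(I, Z) = (I + Z) + 0 = I + Z)
n(T) = T/(-5 + T)
n(R)/k(-51, -32) - 2621/3205 = (-20/(-5 - 20))/(-35 - 1*(-32)) - 2621/3205 = (-20/(-25))/(-35 + 32) - 2621*1/3205 = -20*(-1/25)/(-3) - 2621/3205 = (⅘)*(-⅓) - 2621/3205 = -4/15 - 2621/3205 = -10427/9615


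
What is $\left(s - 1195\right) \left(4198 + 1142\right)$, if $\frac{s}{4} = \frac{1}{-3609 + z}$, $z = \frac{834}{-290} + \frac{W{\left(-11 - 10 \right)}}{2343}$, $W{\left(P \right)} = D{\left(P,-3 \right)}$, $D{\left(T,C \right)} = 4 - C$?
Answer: $- \frac{7830370506039900}{1227079631} \approx -6.3813 \cdot 10^{6}$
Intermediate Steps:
$W{\left(P \right)} = 7$ ($W{\left(P \right)} = 4 - -3 = 4 + 3 = 7$)
$z = - \frac{976016}{339735}$ ($z = \frac{834}{-290} + \frac{7}{2343} = 834 \left(- \frac{1}{290}\right) + 7 \cdot \frac{1}{2343} = - \frac{417}{145} + \frac{7}{2343} = - \frac{976016}{339735} \approx -2.8729$)
$s = - \frac{1358940}{1227079631}$ ($s = \frac{4}{-3609 - \frac{976016}{339735}} = \frac{4}{- \frac{1227079631}{339735}} = 4 \left(- \frac{339735}{1227079631}\right) = - \frac{1358940}{1227079631} \approx -0.0011075$)
$\left(s - 1195\right) \left(4198 + 1142\right) = \left(- \frac{1358940}{1227079631} - 1195\right) \left(4198 + 1142\right) = \left(- \frac{1466361517985}{1227079631}\right) 5340 = - \frac{7830370506039900}{1227079631}$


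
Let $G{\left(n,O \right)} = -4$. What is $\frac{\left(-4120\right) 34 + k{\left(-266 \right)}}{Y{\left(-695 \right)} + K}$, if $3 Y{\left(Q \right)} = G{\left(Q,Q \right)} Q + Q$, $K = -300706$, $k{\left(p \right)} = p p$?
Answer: $\frac{69324}{300011} \approx 0.23107$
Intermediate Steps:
$k{\left(p \right)} = p^{2}$
$Y{\left(Q \right)} = - Q$ ($Y{\left(Q \right)} = \frac{- 4 Q + Q}{3} = \frac{\left(-3\right) Q}{3} = - Q$)
$\frac{\left(-4120\right) 34 + k{\left(-266 \right)}}{Y{\left(-695 \right)} + K} = \frac{\left(-4120\right) 34 + \left(-266\right)^{2}}{\left(-1\right) \left(-695\right) - 300706} = \frac{-140080 + 70756}{695 - 300706} = - \frac{69324}{-300011} = \left(-69324\right) \left(- \frac{1}{300011}\right) = \frac{69324}{300011}$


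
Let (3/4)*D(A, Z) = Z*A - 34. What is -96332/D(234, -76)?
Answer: 72249/17818 ≈ 4.0548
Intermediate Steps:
D(A, Z) = -136/3 + 4*A*Z/3 (D(A, Z) = 4*(Z*A - 34)/3 = 4*(A*Z - 34)/3 = 4*(-34 + A*Z)/3 = -136/3 + 4*A*Z/3)
-96332/D(234, -76) = -96332/(-136/3 + (4/3)*234*(-76)) = -96332/(-136/3 - 23712) = -96332/(-71272/3) = -96332*(-3/71272) = 72249/17818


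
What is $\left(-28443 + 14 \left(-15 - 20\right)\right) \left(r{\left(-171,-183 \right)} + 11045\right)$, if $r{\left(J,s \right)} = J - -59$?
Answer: $-316324489$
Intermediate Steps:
$r{\left(J,s \right)} = 59 + J$ ($r{\left(J,s \right)} = J + 59 = 59 + J$)
$\left(-28443 + 14 \left(-15 - 20\right)\right) \left(r{\left(-171,-183 \right)} + 11045\right) = \left(-28443 + 14 \left(-15 - 20\right)\right) \left(\left(59 - 171\right) + 11045\right) = \left(-28443 + 14 \left(-35\right)\right) \left(-112 + 11045\right) = \left(-28443 - 490\right) 10933 = \left(-28933\right) 10933 = -316324489$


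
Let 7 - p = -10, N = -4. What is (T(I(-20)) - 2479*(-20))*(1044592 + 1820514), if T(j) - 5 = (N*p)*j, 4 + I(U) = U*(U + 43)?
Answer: 232466105522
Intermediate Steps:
I(U) = -4 + U*(43 + U) (I(U) = -4 + U*(U + 43) = -4 + U*(43 + U))
p = 17 (p = 7 - 1*(-10) = 7 + 10 = 17)
T(j) = 5 - 68*j (T(j) = 5 + (-4*17)*j = 5 - 68*j)
(T(I(-20)) - 2479*(-20))*(1044592 + 1820514) = ((5 - 68*(-4 + (-20)² + 43*(-20))) - 2479*(-20))*(1044592 + 1820514) = ((5 - 68*(-4 + 400 - 860)) + 49580)*2865106 = ((5 - 68*(-464)) + 49580)*2865106 = ((5 + 31552) + 49580)*2865106 = (31557 + 49580)*2865106 = 81137*2865106 = 232466105522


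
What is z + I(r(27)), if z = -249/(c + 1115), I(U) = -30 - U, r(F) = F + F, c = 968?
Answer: -175221/2083 ≈ -84.120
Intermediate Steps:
r(F) = 2*F
z = -249/2083 (z = -249/(968 + 1115) = -249/2083 ≈ -0.11954)
z + I(r(27)) = -249/2083 + (-30 - 2*27) = -249/2083 + (-30 - 1*54) = -249/2083 + (-30 - 54) = -249/2083 - 84 = -175221/2083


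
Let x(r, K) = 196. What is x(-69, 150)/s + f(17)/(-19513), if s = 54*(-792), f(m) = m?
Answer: -1137901/208632996 ≈ -0.0054541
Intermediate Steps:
s = -42768
x(-69, 150)/s + f(17)/(-19513) = 196/(-42768) + 17/(-19513) = 196*(-1/42768) + 17*(-1/19513) = -49/10692 - 17/19513 = -1137901/208632996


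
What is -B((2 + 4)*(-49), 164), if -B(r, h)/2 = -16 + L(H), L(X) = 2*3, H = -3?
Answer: -20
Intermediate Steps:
L(X) = 6
B(r, h) = 20 (B(r, h) = -2*(-16 + 6) = -2*(-10) = 20)
-B((2 + 4)*(-49), 164) = -1*20 = -20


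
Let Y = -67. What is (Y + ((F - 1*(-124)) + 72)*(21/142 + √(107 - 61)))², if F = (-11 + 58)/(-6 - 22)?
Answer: 27482602565825/15808576 - 118249253*√46/7952 ≈ 1.6376e+6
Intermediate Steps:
F = -47/28 (F = 47/(-28) = 47*(-1/28) = -47/28 ≈ -1.6786)
(Y + ((F - 1*(-124)) + 72)*(21/142 + √(107 - 61)))² = (-67 + ((-47/28 - 1*(-124)) + 72)*(21/142 + √(107 - 61)))² = (-67 + ((-47/28 + 124) + 72)*(21*(1/142) + √46))² = (-67 + (3425/28 + 72)*(21/142 + √46))² = (-67 + 5441*(21/142 + √46)/28)² = (-67 + (16323/568 + 5441*√46/28))² = (-21733/568 + 5441*√46/28)²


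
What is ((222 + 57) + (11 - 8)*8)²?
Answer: 91809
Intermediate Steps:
((222 + 57) + (11 - 8)*8)² = (279 + 3*8)² = (279 + 24)² = 303² = 91809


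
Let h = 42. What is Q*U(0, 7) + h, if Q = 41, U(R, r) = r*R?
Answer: 42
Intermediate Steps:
U(R, r) = R*r
Q*U(0, 7) + h = 41*(0*7) + 42 = 41*0 + 42 = 0 + 42 = 42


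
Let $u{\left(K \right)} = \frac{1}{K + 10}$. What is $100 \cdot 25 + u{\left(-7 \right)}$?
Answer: $\frac{7501}{3} \approx 2500.3$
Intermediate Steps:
$u{\left(K \right)} = \frac{1}{10 + K}$
$100 \cdot 25 + u{\left(-7 \right)} = 100 \cdot 25 + \frac{1}{10 - 7} = 2500 + \frac{1}{3} = \frac{7501}{3}$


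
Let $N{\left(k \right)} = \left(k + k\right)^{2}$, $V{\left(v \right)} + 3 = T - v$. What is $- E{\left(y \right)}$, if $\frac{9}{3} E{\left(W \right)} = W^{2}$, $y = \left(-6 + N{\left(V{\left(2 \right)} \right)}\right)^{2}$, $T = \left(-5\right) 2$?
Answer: $-212926061232$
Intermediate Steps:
$T = -10$
$V{\left(v \right)} = -13 - v$ ($V{\left(v \right)} = -3 - \left(10 + v\right) = -13 - v$)
$N{\left(k \right)} = 4 k^{2}$ ($N{\left(k \right)} = \left(2 k\right)^{2} = 4 k^{2}$)
$y = 799236$ ($y = \left(-6 + 4 \left(-13 - 2\right)^{2}\right)^{2} = \left(-6 + 4 \left(-15\right)^{2}\right)^{2} = \left(-6 + 4 \cdot 225\right)^{2} = \left(-6 + 900\right)^{2} = 894^{2} = 799236$)
$E{\left(W \right)} = \frac{W^{2}}{3}$
$- E{\left(y \right)} = - \frac{799236^{2}}{3} = - \frac{638778183696}{3} = \left(-1\right) 212926061232 = -212926061232$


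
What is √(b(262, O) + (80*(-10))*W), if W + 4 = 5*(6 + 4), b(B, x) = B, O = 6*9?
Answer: I*√36538 ≈ 191.15*I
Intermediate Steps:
O = 54
W = 46 (W = -4 + 5*(6 + 4) = -4 + 5*10 = -4 + 50 = 46)
√(b(262, O) + (80*(-10))*W) = √(262 + (80*(-10))*46) = √(262 - 800*46) = √(262 - 36800) = √(-36538) = I*√36538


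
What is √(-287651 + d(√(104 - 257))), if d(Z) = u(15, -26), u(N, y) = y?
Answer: I*√287677 ≈ 536.36*I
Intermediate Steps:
d(Z) = -26
√(-287651 + d(√(104 - 257))) = √(-287651 - 26) = √(-287677) = I*√287677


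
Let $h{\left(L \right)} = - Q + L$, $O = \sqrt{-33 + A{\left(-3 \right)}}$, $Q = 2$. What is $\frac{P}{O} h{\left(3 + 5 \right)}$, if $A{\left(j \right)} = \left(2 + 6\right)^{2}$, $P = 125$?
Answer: $\frac{750 \sqrt{31}}{31} \approx 134.7$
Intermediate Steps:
$A{\left(j \right)} = 64$ ($A{\left(j \right)} = 8^{2} = 64$)
$O = \sqrt{31}$ ($O = \sqrt{-33 + 64} = \sqrt{31} \approx 5.5678$)
$h{\left(L \right)} = -2 + L$ ($h{\left(L \right)} = \left(-1\right) 2 + L = -2 + L$)
$\frac{P}{O} h{\left(3 + 5 \right)} = \frac{125}{\sqrt{31}} \left(-2 + \left(3 + 5\right)\right) = 125 \frac{\sqrt{31}}{31} \left(-2 + 8\right) = \frac{125 \sqrt{31}}{31} \cdot 6 = \frac{750 \sqrt{31}}{31}$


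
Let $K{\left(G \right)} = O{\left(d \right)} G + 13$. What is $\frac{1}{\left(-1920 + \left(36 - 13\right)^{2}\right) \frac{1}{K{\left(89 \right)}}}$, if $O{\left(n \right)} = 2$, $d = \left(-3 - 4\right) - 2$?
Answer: $- \frac{191}{1391} \approx -0.13731$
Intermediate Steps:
$d = -9$ ($d = -7 - 2 = -9$)
$K{\left(G \right)} = 13 + 2 G$ ($K{\left(G \right)} = 2 G + 13 = 13 + 2 G$)
$\frac{1}{\left(-1920 + \left(36 - 13\right)^{2}\right) \frac{1}{K{\left(89 \right)}}} = \frac{1}{\left(-1920 + \left(36 - 13\right)^{2}\right) \frac{1}{13 + 2 \cdot 89}} = \frac{1}{\left(-1920 + 23^{2}\right) \frac{1}{13 + 178}} = \frac{1}{\left(-1920 + 529\right) \frac{1}{191}} = \frac{1}{\left(-1391\right) \frac{1}{191}} = \frac{1}{- \frac{1391}{191}} = - \frac{191}{1391}$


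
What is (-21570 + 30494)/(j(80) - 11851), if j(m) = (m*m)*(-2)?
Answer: -8924/24651 ≈ -0.36201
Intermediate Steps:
j(m) = -2*m² (j(m) = m²*(-2) = -2*m²)
(-21570 + 30494)/(j(80) - 11851) = (-21570 + 30494)/(-2*80² - 11851) = 8924/(-2*6400 - 11851) = 8924/(-12800 - 11851) = 8924/(-24651) = 8924*(-1/24651) = -8924/24651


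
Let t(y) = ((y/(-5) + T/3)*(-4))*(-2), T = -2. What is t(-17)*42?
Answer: 4592/5 ≈ 918.40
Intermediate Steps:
t(y) = -16/3 - 8*y/5 (t(y) = ((y/(-5) - 2/3)*(-4))*(-2) = ((y*(-1/5) - 2*1/3)*(-4))*(-2) = ((-y/5 - 2/3)*(-4))*(-2) = ((-2/3 - y/5)*(-4))*(-2) = (8/3 + 4*y/5)*(-2) = -16/3 - 8*y/5)
t(-17)*42 = (-16/3 - 8/5*(-17))*42 = (-16/3 + 136/5)*42 = (328/15)*42 = 4592/5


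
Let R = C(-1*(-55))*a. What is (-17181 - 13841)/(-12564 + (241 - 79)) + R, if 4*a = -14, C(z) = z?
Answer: -2356363/12402 ≈ -190.00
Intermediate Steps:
a = -7/2 (a = (¼)*(-14) = -7/2 ≈ -3.5000)
R = -385/2 (R = -1*(-55)*(-7/2) = 55*(-7/2) = -385/2 ≈ -192.50)
(-17181 - 13841)/(-12564 + (241 - 79)) + R = (-17181 - 13841)/(-12564 + (241 - 79)) - 385/2 = -31022/(-12564 + 162) - 385/2 = -31022/(-12402) - 385/2 = -31022*(-1/12402) - 385/2 = 15511/6201 - 385/2 = -2356363/12402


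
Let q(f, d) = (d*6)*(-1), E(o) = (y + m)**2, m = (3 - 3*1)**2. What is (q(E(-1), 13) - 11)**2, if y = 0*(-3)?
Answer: 7921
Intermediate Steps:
y = 0
m = 0 (m = (3 - 3)**2 = 0**2 = 0)
E(o) = 0 (E(o) = (0 + 0)**2 = 0**2 = 0)
q(f, d) = -6*d (q(f, d) = (6*d)*(-1) = -6*d)
(q(E(-1), 13) - 11)**2 = (-6*13 - 11)**2 = (-78 - 11)**2 = (-89)**2 = 7921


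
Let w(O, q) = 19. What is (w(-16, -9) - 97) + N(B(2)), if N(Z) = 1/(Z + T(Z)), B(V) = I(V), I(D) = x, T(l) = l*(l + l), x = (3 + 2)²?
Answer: -99449/1275 ≈ -77.999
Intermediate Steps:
x = 25 (x = 5² = 25)
T(l) = 2*l² (T(l) = l*(2*l) = 2*l²)
I(D) = 25
B(V) = 25
N(Z) = 1/(Z + 2*Z²)
(w(-16, -9) - 97) + N(B(2)) = (19 - 97) + 1/(25*(1 + 2*25)) = -78 + 1/(25*(1 + 50)) = -78 + (1/25)/51 = -78 + (1/25)*(1/51) = -78 + 1/1275 = -99449/1275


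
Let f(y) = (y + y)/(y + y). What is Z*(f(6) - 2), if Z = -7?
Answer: 7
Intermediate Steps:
f(y) = 1 (f(y) = (2*y)/((2*y)) = (2*y)*(1/(2*y)) = 1)
Z*(f(6) - 2) = -7*(1 - 2) = -7*(-1) = 7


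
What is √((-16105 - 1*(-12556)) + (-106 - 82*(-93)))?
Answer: 19*√11 ≈ 63.016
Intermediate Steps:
√((-16105 - 1*(-12556)) + (-106 - 82*(-93))) = √((-16105 + 12556) + (-106 + 7626)) = √(-3549 + 7520) = √3971 = 19*√11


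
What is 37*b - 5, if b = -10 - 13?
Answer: -856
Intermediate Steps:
b = -23
37*b - 5 = 37*(-23) - 5 = -851 - 5 = -856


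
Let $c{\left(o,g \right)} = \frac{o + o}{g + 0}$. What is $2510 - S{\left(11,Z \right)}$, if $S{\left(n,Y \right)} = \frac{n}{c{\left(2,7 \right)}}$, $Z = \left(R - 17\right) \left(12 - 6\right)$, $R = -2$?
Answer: $\frac{9963}{4} \approx 2490.8$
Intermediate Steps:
$Z = -114$ ($Z = \left(-2 - 17\right) \left(12 - 6\right) = \left(-19\right) 6 = -114$)
$c{\left(o,g \right)} = \frac{2 o}{g}$
$S{\left(n,Y \right)} = \frac{7 n}{4}$ ($S{\left(n,Y \right)} = \frac{n}{2 \cdot 2 \cdot \frac{1}{7}} = \frac{n}{\frac{4}{7}} = n \frac{7}{4} = \frac{7 n}{4}$)
$2510 - S{\left(11,Z \right)} = 2510 - \frac{7}{4} \cdot 11 = 2510 - \frac{77}{4} = \frac{9963}{4}$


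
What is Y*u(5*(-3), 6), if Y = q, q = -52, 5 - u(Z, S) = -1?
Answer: -312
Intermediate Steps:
u(Z, S) = 6 (u(Z, S) = 5 - 1*(-1) = 5 + 1 = 6)
Y = -52
Y*u(5*(-3), 6) = -52*6 = -312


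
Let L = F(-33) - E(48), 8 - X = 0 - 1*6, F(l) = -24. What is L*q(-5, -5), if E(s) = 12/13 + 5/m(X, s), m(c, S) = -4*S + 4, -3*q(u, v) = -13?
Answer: -60847/564 ≈ -107.88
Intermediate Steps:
X = 14 (X = 8 - (0 - 1*6) = 8 - (0 - 6) = 8 - 1*(-6) = 8 + 6 = 14)
q(u, v) = 13/3 (q(u, v) = -⅓*(-13) = 13/3)
m(c, S) = 4 - 4*S
E(s) = 12/13 + 5/(4 - 4*s)
L = -60847/2444 (L = -24 - (-113 + 48*48)/(52*(-1 + 48)) = -24 - (-113 + 2304)/(52*47) = -24 - 2191/(52*47) = -24 - 1*2191/2444 = -24 - 2191/2444 = -60847/2444 ≈ -24.896)
L*q(-5, -5) = -60847/2444*13/3 = -60847/564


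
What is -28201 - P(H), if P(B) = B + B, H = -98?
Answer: -28005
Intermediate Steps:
P(B) = 2*B
-28201 - P(H) = -28201 - 2*(-98) = -28201 - 1*(-196) = -28201 + 196 = -28005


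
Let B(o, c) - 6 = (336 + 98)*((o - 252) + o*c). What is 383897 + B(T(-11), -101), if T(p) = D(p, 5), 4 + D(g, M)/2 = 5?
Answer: 187735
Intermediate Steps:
D(g, M) = 2 (D(g, M) = -8 + 2*5 = -8 + 10 = 2)
T(p) = 2
B(o, c) = -109362 + 434*o + 434*c*o (B(o, c) = 6 + (336 + 98)*((o - 252) + o*c) = 6 + 434*((-252 + o) + c*o) = 6 + 434*(-252 + o + c*o) = 6 + (-109368 + 434*o + 434*c*o) = -109362 + 434*o + 434*c*o)
383897 + B(T(-11), -101) = 383897 + (-109362 + 434*2 + 434*(-101)*2) = 383897 + (-109362 + 868 - 87668) = 383897 - 196162 = 187735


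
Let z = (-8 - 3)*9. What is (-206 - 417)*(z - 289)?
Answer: 241724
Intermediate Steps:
z = -99 (z = -11*9 = -99)
(-206 - 417)*(z - 289) = (-206 - 417)*(-99 - 289) = -623*(-388) = 241724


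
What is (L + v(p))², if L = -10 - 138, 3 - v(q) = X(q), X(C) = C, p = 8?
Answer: 23409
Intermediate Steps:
v(q) = 3 - q
L = -148
(L + v(p))² = (-148 + (3 - 1*8))² = (-148 + (3 - 8))² = (-148 - 5)² = (-153)² = 23409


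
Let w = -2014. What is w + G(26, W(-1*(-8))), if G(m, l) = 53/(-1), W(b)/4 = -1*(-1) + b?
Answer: -2067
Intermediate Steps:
W(b) = 4 + 4*b (W(b) = 4*(-1*(-1) + b) = 4*(1 + b) = 4 + 4*b)
G(m, l) = -53 (G(m, l) = 53*(-1) = -53)
w + G(26, W(-1*(-8))) = -2014 - 53 = -2067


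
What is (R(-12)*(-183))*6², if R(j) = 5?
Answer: -32940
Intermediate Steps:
(R(-12)*(-183))*6² = (5*(-183))*6² = -915*36 = -32940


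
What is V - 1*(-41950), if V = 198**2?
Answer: 81154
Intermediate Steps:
V = 39204
V - 1*(-41950) = 39204 - 1*(-41950) = 39204 + 41950 = 81154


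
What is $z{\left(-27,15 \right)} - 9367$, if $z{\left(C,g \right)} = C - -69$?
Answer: $-9325$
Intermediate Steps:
$z{\left(C,g \right)} = 69 + C$ ($z{\left(C,g \right)} = C + 69 = 69 + C$)
$z{\left(-27,15 \right)} - 9367 = \left(69 - 27\right) - 9367 = 42 - 9367 = -9325$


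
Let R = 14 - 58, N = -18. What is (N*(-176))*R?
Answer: -139392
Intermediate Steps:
R = -44
(N*(-176))*R = -18*(-176)*(-44) = 3168*(-44) = -139392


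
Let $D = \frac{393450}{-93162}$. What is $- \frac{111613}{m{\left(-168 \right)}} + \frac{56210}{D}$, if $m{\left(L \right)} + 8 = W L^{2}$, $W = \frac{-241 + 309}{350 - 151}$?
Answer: $- \frac{67004810734853}{5029969720} \approx -13321.0$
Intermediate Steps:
$W = \frac{68}{199} \approx 0.34171$
$m{\left(L \right)} = -8 + \frac{68 L^{2}}{199}$
$D = - \frac{65575}{15527}$ ($D = 393450 \left(- \frac{1}{93162}\right) = - \frac{65575}{15527} \approx -4.2233$)
$- \frac{111613}{m{\left(-168 \right)}} + \frac{56210}{D} = - \frac{111613}{-8 + \frac{68 \left(-168\right)^{2}}{199}} + \frac{56210}{- \frac{65575}{15527}} = - \frac{111613}{-8 + \frac{68}{199} \cdot 28224} + 56210 \left(- \frac{15527}{65575}\right) = - \frac{111613}{-8 + \frac{1919232}{199}} - \frac{174554534}{13115} = - \frac{111613}{\frac{1917640}{199}} - \frac{174554534}{13115} = \left(-111613\right) \frac{199}{1917640} - \frac{174554534}{13115} = - \frac{22210987}{1917640} - \frac{174554534}{13115} = - \frac{67004810734853}{5029969720}$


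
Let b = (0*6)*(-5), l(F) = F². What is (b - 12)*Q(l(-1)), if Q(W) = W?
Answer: -12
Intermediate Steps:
b = 0 (b = 0*(-5) = 0)
(b - 12)*Q(l(-1)) = (0 - 12)*(-1)² = -12*1 = -12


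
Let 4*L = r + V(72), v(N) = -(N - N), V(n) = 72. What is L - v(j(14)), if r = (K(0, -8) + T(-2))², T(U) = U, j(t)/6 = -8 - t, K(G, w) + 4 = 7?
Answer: 73/4 ≈ 18.250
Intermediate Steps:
K(G, w) = 3 (K(G, w) = -4 + 7 = 3)
j(t) = -48 - 6*t (j(t) = 6*(-8 - t) = -48 - 6*t)
r = 1 (r = (3 - 2)² = 1² = 1)
v(N) = 0 (v(N) = -1*0 = 0)
L = 73/4 (L = (1 + 72)/4 = (¼)*73 = 73/4 ≈ 18.250)
L - v(j(14)) = 73/4 - 1*0 = 73/4 + 0 = 73/4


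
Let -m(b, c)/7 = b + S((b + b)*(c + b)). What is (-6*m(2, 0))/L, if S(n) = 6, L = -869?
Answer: -336/869 ≈ -0.38665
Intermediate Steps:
m(b, c) = -42 - 7*b (m(b, c) = -7*(b + 6) = -7*(6 + b) = -42 - 7*b)
(-6*m(2, 0))/L = -6*(-42 - 7*2)/(-869) = -6*(-42 - 14)*(-1/869) = -6*(-56)*(-1/869) = 336*(-1/869) = -336/869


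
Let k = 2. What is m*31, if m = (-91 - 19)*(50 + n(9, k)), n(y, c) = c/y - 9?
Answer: -1265110/9 ≈ -1.4057e+5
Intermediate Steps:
n(y, c) = -9 + c/y (n(y, c) = c/y - 9 = -9 + c/y)
m = -40810/9 (m = (-91 - 19)*(50 + (-9 + 2/9)) = -110*(50 + (-9 + 2*(⅑))) = -110*(50 + (-9 + 2/9)) = -110*(50 - 79/9) = -110*371/9 = -40810/9 ≈ -4534.4)
m*31 = -40810/9*31 = -1265110/9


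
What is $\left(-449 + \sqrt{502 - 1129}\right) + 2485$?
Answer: $2036 + i \sqrt{627} \approx 2036.0 + 25.04 i$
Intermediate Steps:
$\left(-449 + \sqrt{502 - 1129}\right) + 2485 = \left(-449 + \sqrt{-627}\right) + 2485 = \left(-449 + i \sqrt{627}\right) + 2485 = 2036 + i \sqrt{627}$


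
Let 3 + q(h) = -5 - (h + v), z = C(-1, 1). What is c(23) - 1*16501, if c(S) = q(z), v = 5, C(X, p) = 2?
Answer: -16516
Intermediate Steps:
z = 2
q(h) = -13 - h (q(h) = -3 + (-5 - (h + 5)) = -3 + (-5 - (5 + h)) = -3 + (-5 + (-5 - h)) = -3 + (-10 - h) = -13 - h)
c(S) = -15 (c(S) = -13 - 1*2 = -13 - 2 = -15)
c(23) - 1*16501 = -15 - 1*16501 = -15 - 16501 = -16516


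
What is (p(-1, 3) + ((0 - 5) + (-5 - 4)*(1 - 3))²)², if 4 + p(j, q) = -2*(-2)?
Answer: 28561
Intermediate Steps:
p(j, q) = 0 (p(j, q) = -4 - 2*(-2) = -4 + 4 = 0)
(p(-1, 3) + ((0 - 5) + (-5 - 4)*(1 - 3))²)² = (0 + ((0 - 5) + (-5 - 4)*(1 - 3))²)² = (0 + (-5 - 9*(-2))²)² = (0 + (-5 + 18)²)² = (0 + 13²)² = (0 + 169)² = 169² = 28561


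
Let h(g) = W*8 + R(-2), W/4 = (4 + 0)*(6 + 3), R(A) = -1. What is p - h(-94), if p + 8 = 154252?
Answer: 153093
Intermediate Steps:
p = 154244 (p = -8 + 154252 = 154244)
W = 144 (W = 4*((4 + 0)*(6 + 3)) = 4*(4*9) = 4*36 = 144)
h(g) = 1151 (h(g) = 144*8 - 1 = 1152 - 1 = 1151)
p - h(-94) = 154244 - 1*1151 = 154244 - 1151 = 153093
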